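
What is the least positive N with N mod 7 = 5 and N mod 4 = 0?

12

x ≡ 0 (mod 4) gives x ∈ {0, 4, 8, 12}.
The first of these with x mod 7 = 5 is 12.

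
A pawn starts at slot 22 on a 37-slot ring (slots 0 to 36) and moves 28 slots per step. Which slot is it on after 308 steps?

25

308·28 = 8624.
8624 − 233·37 = 3, so 8624 ≡ 3 (mod 37).
(22 + 3) mod 37 = 25.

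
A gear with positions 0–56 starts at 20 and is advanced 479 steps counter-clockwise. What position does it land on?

54

479 mod 57 = 23 (since 8·57 = 456).
(20 − 23) mod 57 = 54.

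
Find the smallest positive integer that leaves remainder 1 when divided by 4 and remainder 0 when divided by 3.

9

x ≡ 0 (mod 3) gives x ∈ {0, 3, 6, 9}.
The first of these with x mod 4 = 1 is 9.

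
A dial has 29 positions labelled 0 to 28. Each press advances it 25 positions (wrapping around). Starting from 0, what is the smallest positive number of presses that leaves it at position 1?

7

25·7 = 175 = 6·29 + 1, so 25⁻¹ ≡ 7 (mod 29).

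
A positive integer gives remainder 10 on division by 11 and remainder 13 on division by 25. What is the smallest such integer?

263

x ≡ 10 (mod 11) gives x ∈ {10, 21, 32, 43, 54, 65, 76, 87, …}.
The first of these with x mod 25 = 13 is 263.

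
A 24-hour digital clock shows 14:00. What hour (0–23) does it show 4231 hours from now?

21

Dividing 4231 by 24 gives quotient 176 and remainder 7.
(14 + 7) mod 24 = 21.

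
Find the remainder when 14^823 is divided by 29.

By repeated squaring mod 29: 14^1≡14, 14^2≡22, 14^4≡20, 14^8≡23, 14^16≡7, 14^32≡20, 14^64≡23, 14^128≡7, 14^256≡20, 14^512≡23.
Since 823 = 1 + 2 + 4 + 16 + 32 + 256 + 512 in binary, 14^823 ≡ 14·22·20·7·20·20·23 ≡ 8 (mod 29).

8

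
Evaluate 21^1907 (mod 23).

By repeated squaring mod 23: 21^1≡21, 21^2≡4, 21^4≡16, 21^8≡3, 21^16≡9, 21^32≡12, 21^64≡6, 21^128≡13, 21^256≡8, 21^512≡18, 21^1024≡2.
1907 = 1 + 2 + 16 + 32 + 64 + 256 + 512 + 1024, so 21^1907 ≡ 21·4·9·12·6·8·18·2 ≡ 7 (mod 23).

7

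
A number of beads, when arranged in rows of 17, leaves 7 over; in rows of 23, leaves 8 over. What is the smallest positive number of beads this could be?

x ≡ 7 (mod 17) gives x ∈ {7, 24, 41, 58, 75, 92, 109, 126, …}.
The first of these with x mod 23 = 8 is 330.

330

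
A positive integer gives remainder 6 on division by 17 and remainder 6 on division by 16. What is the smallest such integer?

x ≡ 6 (mod 16) gives x ∈ {6}.
The first of these with x mod 17 = 6 is 6.

6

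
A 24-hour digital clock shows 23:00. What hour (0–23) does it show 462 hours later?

462 − 19·24 = 6, so 462 ≡ 6 (mod 24).
(23 + 6) mod 24 = 5.

5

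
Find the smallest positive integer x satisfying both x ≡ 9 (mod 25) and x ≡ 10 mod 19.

Since 19·4 ≡ 1 (mod 25), take x = 10 + 19·((9−10)·4 mod 25) = 10 + 19·21 = 409.
Check: 409 mod 25 = 9, 409 mod 19 = 10.

409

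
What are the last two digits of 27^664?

41

By repeated squaring mod 100: 27^1≡27, 27^2≡29, 27^4≡41, 27^8≡81, 27^16≡61, 27^32≡21, 27^64≡41, 27^128≡81, 27^256≡61, 27^512≡21.
Since 664 = 8 + 16 + 128 + 512 in binary, 27^664 ≡ 81·61·81·21 ≡ 41 (mod 100).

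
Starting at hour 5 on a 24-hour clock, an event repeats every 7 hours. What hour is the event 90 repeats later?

90·7 = 630.
Dividing 630 by 24 gives quotient 26 and remainder 6.
(5 + 6) mod 24 = 11.

11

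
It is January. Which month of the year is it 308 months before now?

308 = 25·12 + 8, so 308 mod 12 = 8.
January − 8 months → May.

May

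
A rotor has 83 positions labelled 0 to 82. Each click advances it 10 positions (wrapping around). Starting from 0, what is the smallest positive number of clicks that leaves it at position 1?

25

83 = 8·10 + 3
10 = 3·3 + 1
3 = 3·1 + 0
Back-substituting gives 10·25 ≡ 1 (mod 83).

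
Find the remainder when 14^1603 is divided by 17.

7

Successive squares of 14 mod 17: 14^1≡14, 14^2≡9, 14^4≡13, 14^8≡16, 14^16≡1, 14^32≡1, 14^64≡1, 14^128≡1, 14^256≡1, 14^512≡1, 14^1024≡1.
1603 = 1 + 2 + 64 + 512 + 1024, so 14^1603 ≡ 14·9·1·1·1 ≡ 7 (mod 17).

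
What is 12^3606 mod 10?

The units digit of 12^n cycles with period 4: 2, 4, 8, 6, …
3606 mod 4 = 2, so the last digit matches 2^2 = 4.

4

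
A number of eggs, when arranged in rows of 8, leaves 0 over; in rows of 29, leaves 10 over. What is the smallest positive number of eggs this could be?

x ≡ 0 (mod 8) gives x ∈ {0, 8, 16, 24, 32, 40, 48, 56, …}.
The first of these with x mod 29 = 10 is 184.

184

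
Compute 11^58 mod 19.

11

Square-and-reduce mod 19: 11^1≡11, 11^2≡7, 11^4≡11, 11^8≡7, 11^16≡11, 11^32≡7.
Since 58 = 2 + 8 + 16 + 32 in binary, 11^58 ≡ 7·7·11·7 ≡ 11 (mod 19).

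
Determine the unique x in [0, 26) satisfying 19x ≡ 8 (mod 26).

19⁻¹ ≡ 11 (mod 26) because 19·11 = 209 = 8·26 + 1.
So x ≡ 11·8 = 88 ≡ 10 (mod 26).

10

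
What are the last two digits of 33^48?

Successive squares of 33 mod 100: 33^1≡33, 33^2≡89, 33^4≡21, 33^8≡41, 33^16≡81, 33^32≡61.
48 = 16 + 32, so 33^48 ≡ 81·61 ≡ 41 (mod 100).

41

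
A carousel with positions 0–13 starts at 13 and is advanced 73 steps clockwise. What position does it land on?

2

73 = 5·14 + 3, so 73 mod 14 = 3.
(13 + 3) mod 14 = 2.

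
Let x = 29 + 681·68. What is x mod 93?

681·68 = 46308.
46308 = 497·93 + 87, so 46308 mod 93 = 87.
(29 + 87) mod 93 = 23.

23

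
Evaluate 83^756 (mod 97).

47

Square-and-reduce mod 97: 83^1≡83, 83^2≡2, 83^4≡4, 83^8≡16, 83^16≡62, 83^32≡61, 83^64≡35, 83^128≡61, 83^256≡35, 83^512≡61.
Since 756 = 4 + 16 + 32 + 64 + 128 + 512 in binary, 83^756 ≡ 4·62·61·35·61·61 ≡ 47 (mod 97).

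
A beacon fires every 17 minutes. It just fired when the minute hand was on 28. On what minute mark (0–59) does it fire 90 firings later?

90·17 = 1530.
Dividing 1530 by 60 gives quotient 25 and remainder 30.
(28 + 30) mod 60 = 58.

58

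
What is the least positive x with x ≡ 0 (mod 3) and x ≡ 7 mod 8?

15

x ≡ 0 (mod 3) gives x ∈ {0, 3, 6, 9, 12, 15}.
The first of these with x mod 8 = 7 is 15.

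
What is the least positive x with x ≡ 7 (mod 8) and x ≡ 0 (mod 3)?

x ≡ 0 (mod 3) gives x ∈ {0, 3, 6, 9, 12, 15}.
The first of these with x mod 8 = 7 is 15.

15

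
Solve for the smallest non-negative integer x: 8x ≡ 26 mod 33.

The inverse of 8 mod 33 is 29 (since 8·29 = 232 ≡ 1).
So x ≡ 29·26 = 754 ≡ 28 (mod 33).
Check: 8·28 = 224 = 6·33 + 26.

28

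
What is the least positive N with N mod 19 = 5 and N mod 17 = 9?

x ≡ 9 (mod 17) gives x ∈ {9, 26, 43}.
The first of these with x mod 19 = 5 is 43.

43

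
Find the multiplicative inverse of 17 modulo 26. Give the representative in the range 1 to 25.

23

26 = 1·17 + 9
17 = 1·9 + 8
9 = 1·8 + 1
8 = 8·1 + 0
Back-substituting gives 17·23 ≡ 1 (mod 26).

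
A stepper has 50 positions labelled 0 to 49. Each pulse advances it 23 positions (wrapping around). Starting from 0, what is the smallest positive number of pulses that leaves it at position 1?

37

23·37 = 851 = 17·50 + 1, so 23⁻¹ ≡ 37 (mod 50).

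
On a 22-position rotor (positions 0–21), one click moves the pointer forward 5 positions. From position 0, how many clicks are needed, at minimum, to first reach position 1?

22 = 4·5 + 2
5 = 2·2 + 1
2 = 2·1 + 0
Back-substituting gives 5·9 ≡ 1 (mod 22).

9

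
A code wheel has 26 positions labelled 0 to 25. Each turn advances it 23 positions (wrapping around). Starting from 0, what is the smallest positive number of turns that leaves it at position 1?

23·17 = 391 = 15·26 + 1, so 23⁻¹ ≡ 17 (mod 26).

17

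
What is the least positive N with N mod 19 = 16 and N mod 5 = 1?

16

Since 5·4 ≡ 1 (mod 19), take x = 1 + 5·((16−1)·4 mod 19) = 1 + 5·3 = 16.
Check: 16 mod 19 = 16, 16 mod 5 = 1.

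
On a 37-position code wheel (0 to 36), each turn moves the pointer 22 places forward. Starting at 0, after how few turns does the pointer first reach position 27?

13

22⁻¹ ≡ 32 (mod 37) because 22·32 = 704 = 19·37 + 1.
Multiplying both sides by 32: x ≡ 32·27 = 864 ≡ 13 (mod 37).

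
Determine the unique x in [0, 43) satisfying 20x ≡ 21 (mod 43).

29

20⁻¹ ≡ 28 (mod 43) because 20·28 = 560 = 13·43 + 1.
So x ≡ 28·21 = 588 ≡ 29 (mod 43).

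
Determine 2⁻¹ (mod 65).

33

2·33 = 66 = 1·65 + 1, so 2⁻¹ ≡ 33 (mod 65).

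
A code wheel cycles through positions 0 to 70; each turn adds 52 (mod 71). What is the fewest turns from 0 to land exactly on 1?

71 = 1·52 + 19
52 = 2·19 + 14
19 = 1·14 + 5
14 = 2·5 + 4
5 = 1·4 + 1
4 = 4·1 + 0
Back-substituting gives 52·56 ≡ 1 (mod 71).

56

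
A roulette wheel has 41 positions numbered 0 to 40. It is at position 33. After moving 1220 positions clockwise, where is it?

1220 − 29·41 = 31, so 1220 ≡ 31 (mod 41).
(33 + 31) mod 41 = 23.

23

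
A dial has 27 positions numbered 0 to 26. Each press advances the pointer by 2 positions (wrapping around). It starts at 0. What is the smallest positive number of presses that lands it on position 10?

5

The inverse of 2 mod 27 is 14 (since 2·14 = 28 ≡ 1).
Multiplying both sides by 14: x ≡ 14·10 = 140 ≡ 5 (mod 27).
Check: 2·5 = 10 = 0·27 + 10.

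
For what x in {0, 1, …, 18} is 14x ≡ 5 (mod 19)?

18

The inverse of 14 mod 19 is 15 (since 14·15 = 210 ≡ 1).
So x ≡ 15·5 = 75 ≡ 18 (mod 19).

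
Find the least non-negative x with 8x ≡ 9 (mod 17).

16

The inverse of 8 mod 17 is 15 (since 8·15 = 120 ≡ 1).
So x ≡ 15·9 = 135 ≡ 16 (mod 17).
Check: 8·16 = 128 = 7·17 + 9.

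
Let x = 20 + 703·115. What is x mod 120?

105

703·115 = 80845.
Dividing 80845 by 120 gives quotient 673 and remainder 85.
(20 + 85) mod 120 = 105.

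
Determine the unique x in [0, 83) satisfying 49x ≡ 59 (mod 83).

30

The inverse of 49 mod 83 is 61 (since 49·61 = 2989 ≡ 1).
So x ≡ 61·59 = 3599 ≡ 30 (mod 83).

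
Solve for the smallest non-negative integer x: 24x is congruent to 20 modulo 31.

24⁻¹ ≡ 22 (mod 31) because 24·22 = 528 = 17·31 + 1.
So x ≡ 22·20 = 440 ≡ 6 (mod 31).
Check: 24·6 = 144 = 4·31 + 20.

6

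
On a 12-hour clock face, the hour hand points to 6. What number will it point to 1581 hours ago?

9

Dividing 1581 by 12 gives quotient 131 and remainder 9.
6 − 9 → 9 on a 12-hour dial.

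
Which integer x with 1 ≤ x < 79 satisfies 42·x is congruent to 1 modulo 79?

32

79 = 1·42 + 37
42 = 1·37 + 5
37 = 7·5 + 2
5 = 2·2 + 1
2 = 2·1 + 0
Back-substituting gives 42·32 ≡ 1 (mod 79).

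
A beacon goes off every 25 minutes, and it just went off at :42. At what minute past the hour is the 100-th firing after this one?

100·25 = 2500.
2500 mod 60 = 40 (since 41·60 = 2460).
(42 + 40) mod 60 = 22.

22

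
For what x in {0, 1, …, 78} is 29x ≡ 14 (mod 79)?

25

The inverse of 29 mod 79 is 30 (since 29·30 = 870 ≡ 1).
So x ≡ 30·14 = 420 ≡ 25 (mod 79).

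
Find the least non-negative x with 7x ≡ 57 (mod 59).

25

The inverse of 7 mod 59 is 17 (since 7·17 = 119 ≡ 1).
So x ≡ 17·57 = 969 ≡ 25 (mod 59).
Check: 7·25 = 175 = 2·59 + 57.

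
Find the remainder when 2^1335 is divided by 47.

2

Square-and-reduce mod 47: 2^1≡2, 2^2≡4, 2^4≡16, 2^8≡21, 2^16≡18, 2^32≡42, 2^64≡25, 2^128≡14, 2^256≡8, 2^512≡17, 2^1024≡7.
1335 = 1 + 2 + 4 + 16 + 32 + 256 + 1024, so 2^1335 ≡ 2·4·16·18·42·8·7 ≡ 2 (mod 47).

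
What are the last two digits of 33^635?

Square-and-reduce mod 100: 33^1≡33, 33^2≡89, 33^4≡21, 33^8≡41, 33^16≡81, 33^32≡61, 33^64≡21, 33^128≡41, 33^256≡81, 33^512≡61.
Since 635 = 1 + 2 + 8 + 16 + 32 + 64 + 512 in binary, 33^635 ≡ 33·89·41·81·61·21·61 ≡ 57 (mod 100).

57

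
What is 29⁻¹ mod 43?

29·3 = 87 = 2·43 + 1, so 29⁻¹ ≡ 3 (mod 43).

3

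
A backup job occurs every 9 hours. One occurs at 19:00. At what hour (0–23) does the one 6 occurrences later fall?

1

6·9 = 54.
54 mod 24 = 6 (since 2·24 = 48).
(19 + 6) mod 24 = 1.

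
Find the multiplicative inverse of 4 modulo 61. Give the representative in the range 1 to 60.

46

4·46 = 184 = 3·61 + 1, so 4⁻¹ ≡ 46 (mod 61).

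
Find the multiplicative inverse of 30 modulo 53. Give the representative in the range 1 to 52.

23

30·23 = 690 = 13·53 + 1, so 30⁻¹ ≡ 23 (mod 53).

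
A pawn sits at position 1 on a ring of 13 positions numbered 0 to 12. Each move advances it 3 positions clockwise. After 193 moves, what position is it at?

8

193·3 = 579.
579 − 44·13 = 7, so 579 ≡ 7 (mod 13).
(1 + 7) mod 13 = 8.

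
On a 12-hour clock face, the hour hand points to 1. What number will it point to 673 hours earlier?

12

673 − 56·12 = 1, so 673 ≡ 1 (mod 12).
1 − 1 → 12 on a 12-hour dial.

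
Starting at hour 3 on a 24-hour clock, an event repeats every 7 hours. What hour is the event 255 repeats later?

255·7 = 1785.
Dividing 1785 by 24 gives quotient 74 and remainder 9.
(3 + 9) mod 24 = 12.

12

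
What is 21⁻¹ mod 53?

21·48 = 1008 = 19·53 + 1, so 21⁻¹ ≡ 48 (mod 53).

48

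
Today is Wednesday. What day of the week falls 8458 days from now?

Friday

8458 = 1208·7 + 2, so 8458 mod 7 = 2.
Wednesday + 2 days → Friday.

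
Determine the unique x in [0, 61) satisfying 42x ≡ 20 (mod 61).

15

42⁻¹ ≡ 16 (mod 61) because 42·16 = 672 = 11·61 + 1.
Multiplying both sides by 16: x ≡ 16·20 = 320 ≡ 15 (mod 61).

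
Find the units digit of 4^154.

Powers of 4 mod 10 repeat with period 2: 4, 6.
154 mod 2 = 0, so the last digit matches 4^2 = 6.

6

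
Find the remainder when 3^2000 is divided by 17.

By repeated squaring mod 17: 3^1≡3, 3^2≡9, 3^4≡13, 3^8≡16, 3^16≡1, 3^32≡1, 3^64≡1, 3^128≡1, 3^256≡1, 3^512≡1, 3^1024≡1.
Since 2000 = 16 + 64 + 128 + 256 + 512 + 1024 in binary, 3^2000 ≡ 1·1·1·1·1·1 ≡ 1 (mod 17).

1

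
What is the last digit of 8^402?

Last digits of 8^n: 8, 4, 2, 6 (period 4).
402 leaves remainder 2 on division by 4, so 8^402 ends in 4.

4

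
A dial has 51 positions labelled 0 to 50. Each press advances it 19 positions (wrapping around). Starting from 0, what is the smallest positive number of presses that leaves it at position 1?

43

51 = 2·19 + 13
19 = 1·13 + 6
13 = 2·6 + 1
6 = 6·1 + 0
Back-substituting gives 19·43 ≡ 1 (mod 51).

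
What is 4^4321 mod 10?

4

The units digit of 4^n cycles with period 2: 4, 6, …
4321 mod 2 = 1, so the last digit matches 4^1 = 4.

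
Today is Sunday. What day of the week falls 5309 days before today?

Thursday

Dividing 5309 by 7 gives quotient 758 and remainder 3.
Sunday − 3 days → Thursday.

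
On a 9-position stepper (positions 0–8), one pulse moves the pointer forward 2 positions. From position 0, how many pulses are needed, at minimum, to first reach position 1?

5

2·5 = 10 = 1·9 + 1, so 2⁻¹ ≡ 5 (mod 9).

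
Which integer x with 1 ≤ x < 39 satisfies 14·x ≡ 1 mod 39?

14

14·14 = 196 = 5·39 + 1, so 14⁻¹ ≡ 14 (mod 39).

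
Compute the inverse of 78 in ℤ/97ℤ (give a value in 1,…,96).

51

97 = 1·78 + 19
78 = 4·19 + 2
19 = 9·2 + 1
2 = 2·1 + 0
Back-substituting gives 78·51 ≡ 1 (mod 97).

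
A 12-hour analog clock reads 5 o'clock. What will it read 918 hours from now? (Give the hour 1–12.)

11

918 − 76·12 = 6, so 918 ≡ 6 (mod 12).
5 + 6 → 11 on a 12-hour dial.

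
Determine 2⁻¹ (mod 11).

6

11 = 5·2 + 1
2 = 2·1 + 0
Back-substituting gives 2·6 ≡ 1 (mod 11).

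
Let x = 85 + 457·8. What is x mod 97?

55

457·8 = 3656.
Dividing 3656 by 97 gives quotient 37 and remainder 67.
(85 + 67) mod 97 = 55.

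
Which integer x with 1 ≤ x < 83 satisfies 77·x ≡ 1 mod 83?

83 = 1·77 + 6
77 = 12·6 + 5
6 = 1·5 + 1
5 = 5·1 + 0
Back-substituting gives 77·69 ≡ 1 (mod 83).

69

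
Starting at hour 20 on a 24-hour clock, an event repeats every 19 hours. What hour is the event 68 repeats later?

16

68·19 = 1292.
1292 − 53·24 = 20, so 1292 ≡ 20 (mod 24).
(20 + 20) mod 24 = 16.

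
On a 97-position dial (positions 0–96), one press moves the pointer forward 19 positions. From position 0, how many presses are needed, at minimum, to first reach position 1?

46

97 = 5·19 + 2
19 = 9·2 + 1
2 = 2·1 + 0
Back-substituting gives 19·46 ≡ 1 (mod 97).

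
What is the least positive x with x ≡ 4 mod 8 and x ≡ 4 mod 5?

4

Since 5·5 ≡ 1 (mod 8), take x = 4 + 5·((4−4)·5 mod 8) = 4 + 5·0 = 4.
Check: 4 mod 8 = 4, 4 mod 5 = 4.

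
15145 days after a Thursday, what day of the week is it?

15145 = 2163·7 + 4, so 15145 mod 7 = 4.
Thursday + 4 days → Monday.

Monday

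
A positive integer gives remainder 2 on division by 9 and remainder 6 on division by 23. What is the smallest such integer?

x ≡ 2 (mod 9) gives x ∈ {2, 11, 20, 29}.
The first of these with x mod 23 = 6 is 29.

29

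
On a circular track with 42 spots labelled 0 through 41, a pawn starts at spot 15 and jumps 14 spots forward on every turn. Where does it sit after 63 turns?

63·14 = 882.
882 = 21·42 + 0, so 882 mod 42 = 0.
(15 + 0) mod 42 = 15.

15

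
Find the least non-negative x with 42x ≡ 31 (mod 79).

44

The inverse of 42 mod 79 is 32 (since 42·32 = 1344 ≡ 1).
Multiplying both sides by 32: x ≡ 32·31 = 992 ≡ 44 (mod 79).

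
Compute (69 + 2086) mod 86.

5

Dividing 2086 by 86 gives quotient 24 and remainder 22.
(69 + 22) mod 86 = 5.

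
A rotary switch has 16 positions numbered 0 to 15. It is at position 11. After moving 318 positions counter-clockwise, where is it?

318 = 19·16 + 14, so 318 mod 16 = 14.
(11 − 14) mod 16 = 13.

13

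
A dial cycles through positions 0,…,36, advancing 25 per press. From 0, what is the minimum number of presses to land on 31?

25⁻¹ ≡ 3 (mod 37) because 25·3 = 75 = 2·37 + 1.
Multiplying both sides by 3: x ≡ 3·31 = 93 ≡ 19 (mod 37).

19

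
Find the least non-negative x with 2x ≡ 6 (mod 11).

3

2⁻¹ ≡ 6 (mod 11) because 2·6 = 12 = 1·11 + 1.
Multiplying both sides by 6: x ≡ 6·6 = 36 ≡ 3 (mod 11).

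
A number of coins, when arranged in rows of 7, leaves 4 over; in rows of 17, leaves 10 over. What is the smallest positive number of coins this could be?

Since 17·5 ≡ 1 (mod 7), take x = 10 + 17·((4−10)·5 mod 7) = 10 + 17·5 = 95.
Check: 95 mod 7 = 4, 95 mod 17 = 10.

95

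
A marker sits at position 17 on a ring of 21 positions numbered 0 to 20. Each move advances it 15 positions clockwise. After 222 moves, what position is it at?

8

222·15 = 3330.
3330 = 158·21 + 12, so 3330 mod 21 = 12.
(17 + 12) mod 21 = 8.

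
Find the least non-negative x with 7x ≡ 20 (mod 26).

The inverse of 7 mod 26 is 15 (since 7·15 = 105 ≡ 1).
Multiplying both sides by 15: x ≡ 15·20 = 300 ≡ 14 (mod 26).
Check: 7·14 = 98 = 3·26 + 20.

14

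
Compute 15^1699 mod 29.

19

By repeated squaring mod 29: 15^1≡15, 15^2≡22, 15^4≡20, 15^8≡23, 15^16≡7, 15^32≡20, 15^64≡23, 15^128≡7, 15^256≡20, 15^512≡23, 15^1024≡7.
Since 1699 = 1 + 2 + 32 + 128 + 512 + 1024 in binary, 15^1699 ≡ 15·22·20·7·23·7 ≡ 19 (mod 29).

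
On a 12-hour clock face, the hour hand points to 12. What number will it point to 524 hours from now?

8

524 = 43·12 + 8, so 524 mod 12 = 8.
12 + 8 → 8 on a 12-hour dial.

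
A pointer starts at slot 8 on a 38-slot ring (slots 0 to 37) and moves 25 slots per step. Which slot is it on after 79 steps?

79·25 = 1975.
1975 mod 38 = 37 (since 51·38 = 1938).
(8 + 37) mod 38 = 7.

7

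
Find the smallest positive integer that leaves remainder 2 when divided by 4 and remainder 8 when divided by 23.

54

x ≡ 2 (mod 4) gives x ∈ {2, 6, 10, 14, 18, 22, 26, 30, …}.
The first of these with x mod 23 = 8 is 54.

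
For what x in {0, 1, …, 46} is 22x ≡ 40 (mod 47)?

22⁻¹ ≡ 15 (mod 47) because 22·15 = 330 = 7·47 + 1.
So x ≡ 15·40 = 600 ≡ 36 (mod 47).

36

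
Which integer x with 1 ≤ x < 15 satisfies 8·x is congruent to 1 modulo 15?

15 = 1·8 + 7
8 = 1·7 + 1
7 = 7·1 + 0
Back-substituting gives 8·2 ≡ 1 (mod 15).

2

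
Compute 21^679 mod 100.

Square-and-reduce mod 100: 21^1≡21, 21^2≡41, 21^4≡81, 21^8≡61, 21^16≡21, 21^32≡41, 21^64≡81, 21^128≡61, 21^256≡21, 21^512≡41.
679 = 1 + 2 + 4 + 32 + 128 + 512, so 21^679 ≡ 21·41·81·41·61·41 ≡ 81 (mod 100).

81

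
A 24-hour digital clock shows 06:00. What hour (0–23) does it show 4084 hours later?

10

Dividing 4084 by 24 gives quotient 170 and remainder 4.
(6 + 4) mod 24 = 10.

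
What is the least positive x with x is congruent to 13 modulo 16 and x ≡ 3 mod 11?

x ≡ 3 (mod 11) gives x ∈ {3, 14, 25, 36, 47, 58, 69, 80, …}.
The first of these with x mod 16 = 13 is 157.

157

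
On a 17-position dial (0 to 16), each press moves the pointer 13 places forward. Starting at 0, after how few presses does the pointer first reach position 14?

5

13⁻¹ ≡ 4 (mod 17) because 13·4 = 52 = 3·17 + 1.
Multiplying both sides by 4: x ≡ 4·14 = 56 ≡ 5 (mod 17).
Check: 13·5 = 65 = 3·17 + 14.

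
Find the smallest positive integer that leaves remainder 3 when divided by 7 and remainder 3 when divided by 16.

Since 16·4 ≡ 1 (mod 7), take x = 3 + 16·((3−3)·4 mod 7) = 3 + 16·0 = 3.
Check: 3 mod 7 = 3, 3 mod 16 = 3.

3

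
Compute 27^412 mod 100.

21

Successive squares of 27 mod 100: 27^1≡27, 27^2≡29, 27^4≡41, 27^8≡81, 27^16≡61, 27^32≡21, 27^64≡41, 27^128≡81, 27^256≡61.
Since 412 = 4 + 8 + 16 + 128 + 256 in binary, 27^412 ≡ 41·81·61·81·61 ≡ 21 (mod 100).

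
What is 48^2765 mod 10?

Powers of 8 mod 10 repeat with period 4: 8, 4, 2, 6.
2765 leaves remainder 1 on division by 4, so 48^2765 ends in 8.

8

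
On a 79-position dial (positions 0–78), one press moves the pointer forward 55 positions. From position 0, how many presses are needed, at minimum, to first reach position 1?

23

79 = 1·55 + 24
55 = 2·24 + 7
24 = 3·7 + 3
7 = 2·3 + 1
3 = 3·1 + 0
Back-substituting gives 55·23 ≡ 1 (mod 79).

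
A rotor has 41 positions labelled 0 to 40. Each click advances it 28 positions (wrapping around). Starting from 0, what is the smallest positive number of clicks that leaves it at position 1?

41 = 1·28 + 13
28 = 2·13 + 2
13 = 6·2 + 1
2 = 2·1 + 0
Back-substituting gives 28·22 ≡ 1 (mod 41).

22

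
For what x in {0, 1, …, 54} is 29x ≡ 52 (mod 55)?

53

The inverse of 29 mod 55 is 19 (since 29·19 = 551 ≡ 1).
Multiplying both sides by 19: x ≡ 19·52 = 988 ≡ 53 (mod 55).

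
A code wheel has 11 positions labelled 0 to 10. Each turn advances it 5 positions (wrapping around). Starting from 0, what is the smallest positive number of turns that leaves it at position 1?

9

11 = 2·5 + 1
5 = 5·1 + 0
Back-substituting gives 5·9 ≡ 1 (mod 11).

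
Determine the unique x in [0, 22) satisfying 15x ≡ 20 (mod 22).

16

The inverse of 15 mod 22 is 3 (since 15·3 = 45 ≡ 1).
So x ≡ 3·20 = 60 ≡ 16 (mod 22).
Check: 15·16 = 240 = 10·22 + 20.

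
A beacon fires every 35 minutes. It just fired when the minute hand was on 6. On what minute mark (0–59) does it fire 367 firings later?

367·35 = 12845.
12845 − 214·60 = 5, so 12845 ≡ 5 (mod 60).
(6 + 5) mod 60 = 11.

11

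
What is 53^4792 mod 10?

1

Powers of 3 mod 10 repeat with period 4: 3, 9, 7, 1.
4792 leaves remainder 0 on division by 4, so 53^4792 ends in 1.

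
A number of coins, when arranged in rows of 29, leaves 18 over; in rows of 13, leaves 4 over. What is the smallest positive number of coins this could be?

134

Since 13·9 ≡ 1 (mod 29), take x = 4 + 13·((18−4)·9 mod 29) = 4 + 13·10 = 134.
Check: 134 mod 29 = 18, 134 mod 13 = 4.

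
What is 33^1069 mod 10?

3

The units digit of 33^n cycles with period 4: 3, 9, 7, 1, …
1069 mod 4 = 1, so the last digit matches 3^1 = 3.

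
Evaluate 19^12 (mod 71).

9

Square-and-reduce mod 71: 19^1≡19, 19^2≡6, 19^4≡36, 19^8≡18.
Since 12 = 4 + 8 in binary, 19^12 ≡ 36·18 ≡ 9 (mod 71).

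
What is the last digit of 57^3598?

Last digits of 7^n: 7, 9, 3, 1 (period 4).
3598 mod 4 = 2, so the last digit matches 7^2 = 9.

9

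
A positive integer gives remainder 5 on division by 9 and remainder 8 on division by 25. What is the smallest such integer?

x ≡ 5 (mod 9) gives x ∈ {5, 14, 23, 32, 41, 50, 59, 68, …}.
The first of these with x mod 25 = 8 is 158.

158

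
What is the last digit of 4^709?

The units digit of 4^n cycles with period 2: 4, 6, …
709 mod 2 = 1, so the last digit matches 4^1 = 4.

4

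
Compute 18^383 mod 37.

By repeated squaring mod 37: 18^1≡18, 18^2≡28, 18^4≡7, 18^8≡12, 18^16≡33, 18^32≡16, 18^64≡34, 18^128≡9, 18^256≡7.
Since 383 = 1 + 2 + 4 + 8 + 16 + 32 + 64 + 256 in binary, 18^383 ≡ 18·28·7·12·33·16·34·7 ≡ 22 (mod 37).

22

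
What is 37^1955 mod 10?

3

The units digit of 37^n cycles with period 4: 7, 9, 3, 1, …
1955 mod 4 = 3, so the last digit matches 7^3 = 3.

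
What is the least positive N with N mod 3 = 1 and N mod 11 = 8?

Since 11·2 ≡ 1 (mod 3), take x = 8 + 11·((1−8)·2 mod 3) = 8 + 11·1 = 19.
Check: 19 mod 3 = 1, 19 mod 11 = 8.

19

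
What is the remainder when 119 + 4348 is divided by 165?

12

4348 = 26·165 + 58, so 4348 mod 165 = 58.
(119 + 58) mod 165 = 12.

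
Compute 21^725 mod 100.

Successive squares of 21 mod 100: 21^1≡21, 21^2≡41, 21^4≡81, 21^8≡61, 21^16≡21, 21^32≡41, 21^64≡81, 21^128≡61, 21^256≡21, 21^512≡41.
Since 725 = 1 + 4 + 16 + 64 + 128 + 512 in binary, 21^725 ≡ 21·81·21·81·61·41 ≡ 1 (mod 100).

1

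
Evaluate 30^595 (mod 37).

By repeated squaring mod 37: 30^1≡30, 30^2≡12, 30^4≡33, 30^8≡16, 30^16≡34, 30^32≡9, 30^64≡7, 30^128≡12, 30^256≡33, 30^512≡16.
595 = 1 + 2 + 16 + 64 + 512, so 30^595 ≡ 30·12·34·7·16 ≡ 30 (mod 37).

30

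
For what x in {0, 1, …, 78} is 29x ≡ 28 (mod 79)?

29⁻¹ ≡ 30 (mod 79) because 29·30 = 870 = 11·79 + 1.
So x ≡ 30·28 = 840 ≡ 50 (mod 79).

50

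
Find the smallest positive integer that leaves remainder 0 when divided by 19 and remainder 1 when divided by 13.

x ≡ 1 (mod 13) gives x ∈ {1, 14, 27, 40, 53, 66, 79, 92, …}.
The first of these with x mod 19 = 0 is 209.

209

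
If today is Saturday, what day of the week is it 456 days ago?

Friday

456 − 65·7 = 1, so 456 ≡ 1 (mod 7).
Saturday − 1 day → Friday.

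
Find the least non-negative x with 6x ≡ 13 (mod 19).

18

The inverse of 6 mod 19 is 16 (since 6·16 = 96 ≡ 1).
Multiplying both sides by 16: x ≡ 16·13 = 208 ≡ 18 (mod 19).
Check: 6·18 = 108 = 5·19 + 13.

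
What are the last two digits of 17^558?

Successive squares of 17 mod 100: 17^1≡17, 17^2≡89, 17^4≡21, 17^8≡41, 17^16≡81, 17^32≡61, 17^64≡21, 17^128≡41, 17^256≡81, 17^512≡61.
Since 558 = 2 + 4 + 8 + 32 + 512 in binary, 17^558 ≡ 89·21·41·61·61 ≡ 9 (mod 100).

09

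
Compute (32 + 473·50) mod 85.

52

473·50 = 23650.
23650 = 278·85 + 20, so 23650 mod 85 = 20.
(32 + 20) mod 85 = 52.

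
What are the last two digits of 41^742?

Square-and-reduce mod 100: 41^1≡41, 41^2≡81, 41^4≡61, 41^8≡21, 41^16≡41, 41^32≡81, 41^64≡61, 41^128≡21, 41^256≡41, 41^512≡81.
Since 742 = 2 + 4 + 32 + 64 + 128 + 512 in binary, 41^742 ≡ 81·61·81·61·21·81 ≡ 81 (mod 100).

81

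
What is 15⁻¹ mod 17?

8

17 = 1·15 + 2
15 = 7·2 + 1
2 = 2·1 + 0
Back-substituting gives 15·8 ≡ 1 (mod 17).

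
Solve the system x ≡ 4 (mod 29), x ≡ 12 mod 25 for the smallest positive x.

62

x ≡ 12 (mod 25) gives x ∈ {12, 37, 62}.
The first of these with x mod 29 = 4 is 62.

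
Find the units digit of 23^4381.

Powers of 3 mod 10 repeat with period 4: 3, 9, 7, 1.
4381 mod 4 = 1, so the last digit matches 3^1 = 3.

3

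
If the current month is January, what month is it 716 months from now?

September

716 = 59·12 + 8, so 716 mod 12 = 8.
January + 8 months → September.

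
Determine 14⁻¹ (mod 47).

37

47 = 3·14 + 5
14 = 2·5 + 4
5 = 1·4 + 1
4 = 4·1 + 0
Back-substituting gives 14·37 ≡ 1 (mod 47).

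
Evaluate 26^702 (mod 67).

62

By repeated squaring mod 67: 26^1≡26, 26^2≡6, 26^4≡36, 26^8≡23, 26^16≡60, 26^32≡49, 26^64≡56, 26^128≡54, 26^256≡35, 26^512≡19.
Since 702 = 2 + 4 + 8 + 16 + 32 + 128 + 512 in binary, 26^702 ≡ 6·36·23·60·49·54·19 ≡ 62 (mod 67).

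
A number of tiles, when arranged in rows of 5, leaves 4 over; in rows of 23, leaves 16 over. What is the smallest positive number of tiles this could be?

x ≡ 4 (mod 5) gives x ∈ {4, 9, 14, 19, 24, 29, 34, 39}.
The first of these with x mod 23 = 16 is 39.

39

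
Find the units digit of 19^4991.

Powers of 9 mod 10 repeat with period 2: 9, 1.
4991 leaves remainder 1 on division by 2, so 19^4991 ends in 9.

9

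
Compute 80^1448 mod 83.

By repeated squaring mod 83: 80^1≡80, 80^2≡9, 80^4≡81, 80^8≡4, 80^16≡16, 80^32≡7, 80^64≡49, 80^128≡77, 80^256≡36, 80^512≡51, 80^1024≡28.
1448 = 8 + 32 + 128 + 256 + 1024, so 80^1448 ≡ 4·7·77·36·28 ≡ 59 (mod 83).

59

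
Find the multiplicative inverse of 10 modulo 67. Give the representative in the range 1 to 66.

67 = 6·10 + 7
10 = 1·7 + 3
7 = 2·3 + 1
3 = 3·1 + 0
Back-substituting gives 10·47 ≡ 1 (mod 67).

47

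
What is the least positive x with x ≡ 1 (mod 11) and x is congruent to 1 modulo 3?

1

Since 3·4 ≡ 1 (mod 11), take x = 1 + 3·((1−1)·4 mod 11) = 1 + 3·0 = 1.
Check: 1 mod 11 = 1, 1 mod 3 = 1.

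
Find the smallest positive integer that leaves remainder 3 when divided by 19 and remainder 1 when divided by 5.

41

Since 5·4 ≡ 1 (mod 19), take x = 1 + 5·((3−1)·4 mod 19) = 1 + 5·8 = 41.
Check: 41 mod 19 = 3, 41 mod 5 = 1.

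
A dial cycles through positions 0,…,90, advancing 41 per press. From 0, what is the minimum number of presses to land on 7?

49

The inverse of 41 mod 91 is 20 (since 41·20 = 820 ≡ 1).
Multiplying both sides by 20: x ≡ 20·7 = 140 ≡ 49 (mod 91).
Check: 41·49 = 2009 = 22·91 + 7.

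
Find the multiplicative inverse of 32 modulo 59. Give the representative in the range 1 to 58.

24

59 = 1·32 + 27
32 = 1·27 + 5
27 = 5·5 + 2
5 = 2·2 + 1
2 = 2·1 + 0
Back-substituting gives 32·24 ≡ 1 (mod 59).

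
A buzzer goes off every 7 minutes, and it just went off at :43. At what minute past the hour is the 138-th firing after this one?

49

138·7 = 966.
966 mod 60 = 6 (since 16·60 = 960).
(43 + 6) mod 60 = 49.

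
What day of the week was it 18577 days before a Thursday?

Friday

18577 mod 7 = 6 (since 2653·7 = 18571).
Thursday − 6 days → Friday.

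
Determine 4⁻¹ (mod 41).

31

4·31 = 124 = 3·41 + 1, so 4⁻¹ ≡ 31 (mod 41).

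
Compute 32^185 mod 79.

13

Square-and-reduce mod 79: 32^1≡32, 32^2≡76, 32^4≡9, 32^8≡2, 32^16≡4, 32^32≡16, 32^64≡19, 32^128≡45.
Since 185 = 1 + 8 + 16 + 32 + 128 in binary, 32^185 ≡ 32·2·4·16·45 ≡ 13 (mod 79).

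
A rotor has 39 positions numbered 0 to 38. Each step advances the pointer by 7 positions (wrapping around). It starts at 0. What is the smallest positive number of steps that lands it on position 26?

The inverse of 7 mod 39 is 28 (since 7·28 = 196 ≡ 1).
So x ≡ 28·26 = 728 ≡ 26 (mod 39).
Check: 7·26 = 182 = 4·39 + 26.

26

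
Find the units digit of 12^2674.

4

Powers of 2 mod 10 repeat with period 4: 2, 4, 8, 6.
2674 mod 4 = 2, so the last digit matches 2^2 = 4.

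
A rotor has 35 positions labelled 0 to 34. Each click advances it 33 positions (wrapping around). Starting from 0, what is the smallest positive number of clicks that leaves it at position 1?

33·17 = 561 = 16·35 + 1, so 33⁻¹ ≡ 17 (mod 35).

17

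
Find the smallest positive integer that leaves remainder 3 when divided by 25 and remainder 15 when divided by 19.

x ≡ 15 (mod 19) gives x ∈ {15, 34, 53}.
The first of these with x mod 25 = 3 is 53.

53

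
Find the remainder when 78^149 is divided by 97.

By repeated squaring mod 97: 78^1≡78, 78^2≡70, 78^4≡50, 78^8≡75, 78^16≡96, 78^32≡1, 78^64≡1, 78^128≡1.
149 = 1 + 4 + 16 + 128, so 78^149 ≡ 78·50·96·1 ≡ 77 (mod 97).

77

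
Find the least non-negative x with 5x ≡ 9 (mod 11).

4

5⁻¹ ≡ 9 (mod 11) because 5·9 = 45 = 4·11 + 1.
Multiplying both sides by 9: x ≡ 9·9 = 81 ≡ 4 (mod 11).
Check: 5·4 = 20 = 1·11 + 9.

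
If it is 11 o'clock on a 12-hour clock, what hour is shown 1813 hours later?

12

1813 = 151·12 + 1, so 1813 mod 12 = 1.
11 + 1 → 12 on a 12-hour dial.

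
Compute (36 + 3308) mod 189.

3308 − 17·189 = 95, so 3308 ≡ 95 (mod 189).
(36 + 95) mod 189 = 131.

131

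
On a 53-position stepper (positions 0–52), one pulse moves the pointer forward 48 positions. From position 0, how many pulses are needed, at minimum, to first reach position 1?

53 = 1·48 + 5
48 = 9·5 + 3
5 = 1·3 + 2
3 = 1·2 + 1
2 = 2·1 + 0
Back-substituting gives 48·21 ≡ 1 (mod 53).

21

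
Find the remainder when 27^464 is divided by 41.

1

By repeated squaring mod 41: 27^1≡27, 27^2≡32, 27^4≡40, 27^8≡1, 27^16≡1, 27^32≡1, 27^64≡1, 27^128≡1, 27^256≡1.
464 = 16 + 64 + 128 + 256, so 27^464 ≡ 1·1·1·1 ≡ 1 (mod 41).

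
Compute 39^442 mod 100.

21

By repeated squaring mod 100: 39^1≡39, 39^2≡21, 39^4≡41, 39^8≡81, 39^16≡61, 39^32≡21, 39^64≡41, 39^128≡81, 39^256≡61.
442 = 2 + 8 + 16 + 32 + 128 + 256, so 39^442 ≡ 21·81·61·21·81·61 ≡ 21 (mod 100).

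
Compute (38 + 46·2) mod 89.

41

46·2 = 92.
Dividing 92 by 89 gives quotient 1 and remainder 3.
(38 + 3) mod 89 = 41.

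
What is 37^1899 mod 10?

3

Powers of 7 mod 10 repeat with period 4: 7, 9, 3, 1.
1899 leaves remainder 3 on division by 4, so 37^1899 ends in 3.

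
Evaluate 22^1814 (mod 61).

By repeated squaring mod 61: 22^1≡22, 22^2≡57, 22^4≡16, 22^8≡12, 22^16≡22, 22^32≡57, 22^64≡16, 22^128≡12, 22^256≡22, 22^512≡57, 22^1024≡16.
Since 1814 = 2 + 4 + 16 + 256 + 512 + 1024 in binary, 22^1814 ≡ 57·16·22·22·57·16 ≡ 25 (mod 61).

25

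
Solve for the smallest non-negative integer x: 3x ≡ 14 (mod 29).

24

3⁻¹ ≡ 10 (mod 29) because 3·10 = 30 = 1·29 + 1.
So x ≡ 10·14 = 140 ≡ 24 (mod 29).
Check: 3·24 = 72 = 2·29 + 14.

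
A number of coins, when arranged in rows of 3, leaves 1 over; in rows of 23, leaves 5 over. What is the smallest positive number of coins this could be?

Since 23·2 ≡ 1 (mod 3), take x = 5 + 23·((1−5)·2 mod 3) = 5 + 23·1 = 28.
Check: 28 mod 3 = 1, 28 mod 23 = 5.

28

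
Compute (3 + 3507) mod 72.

54

3507 = 48·72 + 51, so 3507 mod 72 = 51.
(3 + 51) mod 72 = 54.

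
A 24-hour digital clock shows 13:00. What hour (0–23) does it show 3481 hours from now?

14

Dividing 3481 by 24 gives quotient 145 and remainder 1.
(13 + 1) mod 24 = 14.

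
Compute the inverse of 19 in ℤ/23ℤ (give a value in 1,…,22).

19·17 = 323 = 14·23 + 1, so 19⁻¹ ≡ 17 (mod 23).

17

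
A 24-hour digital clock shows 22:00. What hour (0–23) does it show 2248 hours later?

2248 − 93·24 = 16, so 2248 ≡ 16 (mod 24).
(22 + 16) mod 24 = 14.

14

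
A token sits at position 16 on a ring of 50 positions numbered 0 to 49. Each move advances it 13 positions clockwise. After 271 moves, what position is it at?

39

271·13 = 3523.
3523 mod 50 = 23 (since 70·50 = 3500).
(16 + 23) mod 50 = 39.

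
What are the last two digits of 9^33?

29

Square-and-reduce mod 100: 9^1≡9, 9^2≡81, 9^4≡61, 9^8≡21, 9^16≡41, 9^32≡81.
33 = 1 + 32, so 9^33 ≡ 9·81 ≡ 29 (mod 100).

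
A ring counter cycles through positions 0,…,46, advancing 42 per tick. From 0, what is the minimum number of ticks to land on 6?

27

The inverse of 42 mod 47 is 28 (since 42·28 = 1176 ≡ 1).
So x ≡ 28·6 = 168 ≡ 27 (mod 47).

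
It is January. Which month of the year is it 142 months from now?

142 = 11·12 + 10, so 142 mod 12 = 10.
January + 10 months → November.

November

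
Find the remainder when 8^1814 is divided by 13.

12

By repeated squaring mod 13: 8^1≡8, 8^2≡12, 8^4≡1, 8^8≡1, 8^16≡1, 8^32≡1, 8^64≡1, 8^128≡1, 8^256≡1, 8^512≡1, 8^1024≡1.
1814 = 2 + 4 + 16 + 256 + 512 + 1024, so 8^1814 ≡ 12·1·1·1·1·1 ≡ 12 (mod 13).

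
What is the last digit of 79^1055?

9

Powers of 9 mod 10 repeat with period 2: 9, 1.
1055 mod 2 = 1, so the last digit matches 9^1 = 9.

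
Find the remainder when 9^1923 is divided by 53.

6

Successive squares of 9 mod 53: 9^1≡9, 9^2≡28, 9^4≡42, 9^8≡15, 9^16≡13, 9^32≡10, 9^64≡47, 9^128≡36, 9^256≡24, 9^512≡46, 9^1024≡49.
1923 = 1 + 2 + 128 + 256 + 512 + 1024, so 9^1923 ≡ 9·28·36·24·46·49 ≡ 6 (mod 53).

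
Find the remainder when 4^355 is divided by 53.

By repeated squaring mod 53: 4^1≡4, 4^2≡16, 4^4≡44, 4^8≡28, 4^16≡42, 4^32≡15, 4^64≡13, 4^128≡10, 4^256≡47.
355 = 1 + 2 + 32 + 64 + 256, so 4^355 ≡ 4·16·15·13·47 ≡ 9 (mod 53).

9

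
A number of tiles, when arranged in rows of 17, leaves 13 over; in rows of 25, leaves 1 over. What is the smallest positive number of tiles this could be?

251

x ≡ 13 (mod 17) gives x ∈ {13, 30, 47, 64, 81, 98, 115, 132, …}.
The first of these with x mod 25 = 1 is 251.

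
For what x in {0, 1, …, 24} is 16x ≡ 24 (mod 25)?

14

The inverse of 16 mod 25 is 11 (since 16·11 = 176 ≡ 1).
Multiplying both sides by 11: x ≡ 11·24 = 264 ≡ 14 (mod 25).
Check: 16·14 = 224 = 8·25 + 24.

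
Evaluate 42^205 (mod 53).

Successive squares of 42 mod 53: 42^1≡42, 42^2≡15, 42^4≡13, 42^8≡10, 42^16≡47, 42^32≡36, 42^64≡24, 42^128≡46.
Since 205 = 1 + 4 + 8 + 64 + 128 in binary, 42^205 ≡ 42·13·10·24·46 ≡ 44 (mod 53).

44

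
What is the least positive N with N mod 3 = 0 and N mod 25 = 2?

27

x ≡ 0 (mod 3) gives x ∈ {0, 3, 6, 9, 12, 15, 18, 21, …}.
The first of these with x mod 25 = 2 is 27.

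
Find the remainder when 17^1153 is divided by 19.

17

Successive squares of 17 mod 19: 17^1≡17, 17^2≡4, 17^4≡16, 17^8≡9, 17^16≡5, 17^32≡6, 17^64≡17, 17^128≡4, 17^256≡16, 17^512≡9, 17^1024≡5.
1153 = 1 + 128 + 1024, so 17^1153 ≡ 17·4·5 ≡ 17 (mod 19).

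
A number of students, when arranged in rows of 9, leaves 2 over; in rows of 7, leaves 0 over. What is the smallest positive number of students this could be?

x ≡ 0 (mod 7) gives x ∈ {0, 7, 14, 21, 28, 35, 42, 49, …}.
The first of these with x mod 9 = 2 is 56.

56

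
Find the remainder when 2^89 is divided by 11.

Square-and-reduce mod 11: 2^1≡2, 2^2≡4, 2^4≡5, 2^8≡3, 2^16≡9, 2^32≡4, 2^64≡5.
89 = 1 + 8 + 16 + 64, so 2^89 ≡ 2·3·9·5 ≡ 6 (mod 11).

6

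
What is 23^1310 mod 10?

The units digit of 23^n cycles with period 4: 3, 9, 7, 1, …
1310 leaves remainder 2 on division by 4, so 23^1310 ends in 9.

9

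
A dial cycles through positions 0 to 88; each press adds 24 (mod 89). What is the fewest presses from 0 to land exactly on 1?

26

24·26 = 624 = 7·89 + 1, so 24⁻¹ ≡ 26 (mod 89).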